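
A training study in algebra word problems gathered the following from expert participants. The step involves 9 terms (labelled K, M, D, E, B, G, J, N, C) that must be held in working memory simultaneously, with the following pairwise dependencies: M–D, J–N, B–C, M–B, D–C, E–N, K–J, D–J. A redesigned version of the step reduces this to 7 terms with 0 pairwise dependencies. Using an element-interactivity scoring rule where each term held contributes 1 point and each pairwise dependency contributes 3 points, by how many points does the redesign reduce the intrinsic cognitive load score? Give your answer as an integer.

Original: 9 × 1 + 8 × 3 = 9 + 24 = 33.
Redesigned: 7 × 1 + 0 × 3 = 7 + 0 = 7.
Reduction = 33 − 7 = 26.

26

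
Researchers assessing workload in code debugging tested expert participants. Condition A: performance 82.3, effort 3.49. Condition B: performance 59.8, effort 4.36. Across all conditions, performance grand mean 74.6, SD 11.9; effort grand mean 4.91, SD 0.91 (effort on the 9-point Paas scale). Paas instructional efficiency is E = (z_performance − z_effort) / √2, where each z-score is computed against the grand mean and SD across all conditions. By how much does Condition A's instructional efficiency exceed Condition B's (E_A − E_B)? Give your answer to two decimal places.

2.01

Condition A: z_P = (82.3 − 74.6)/11.9 = 0.6471; z_E = (3.49 − 4.91)/0.91 = -1.5604; E_A = (0.6471 − (-1.5604))/√2 = 1.5609.
Condition B: z_P = (59.8 − 74.6)/11.9 = -1.2437; z_E = (4.36 − 4.91)/0.91 = -0.6044; E_B = (-1.2437 − (-0.6044))/√2 = -0.4521.
E_A − E_B = 1.5609 − (-0.4521) = 2.0130 ≈ 2.01.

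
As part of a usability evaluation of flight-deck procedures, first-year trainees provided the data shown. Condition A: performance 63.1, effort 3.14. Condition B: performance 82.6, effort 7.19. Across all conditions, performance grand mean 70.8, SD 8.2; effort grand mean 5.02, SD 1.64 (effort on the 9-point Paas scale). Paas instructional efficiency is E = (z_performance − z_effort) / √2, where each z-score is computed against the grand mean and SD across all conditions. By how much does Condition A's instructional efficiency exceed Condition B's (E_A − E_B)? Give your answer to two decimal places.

Condition A: z_P = (63.1 − 70.8)/8.2 = -0.9390; z_E = (3.14 − 5.02)/1.64 = -1.1463; E_A = (-0.9390 − (-1.1463))/√2 = 0.1466.
Condition B: z_P = (82.6 − 70.8)/8.2 = 1.4390; z_E = (7.19 − 5.02)/1.64 = 1.3232; E_B = (1.4390 − 1.3232)/√2 = 0.0819.
E_A − E_B = 0.1466 − 0.0819 = 0.0647 ≈ 0.06.

0.06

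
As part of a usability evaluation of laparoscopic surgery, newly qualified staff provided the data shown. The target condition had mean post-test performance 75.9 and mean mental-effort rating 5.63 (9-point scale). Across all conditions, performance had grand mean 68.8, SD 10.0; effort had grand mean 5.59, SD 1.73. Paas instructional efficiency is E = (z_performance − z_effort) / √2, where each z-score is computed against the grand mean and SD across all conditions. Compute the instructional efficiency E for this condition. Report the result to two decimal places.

0.49

z_performance = (75.9 − 68.8) / 10.0 = 7.1000 / 10.0 = 0.7100.
z_effort = (5.63 − 5.59) / 1.73 = 0.0400 / 1.73 = 0.0231.
z_P − z_E = 0.7100 − 0.0231 = 0.6869.
E = 0.6869 / √2 = 0.6869 / 1.41421 = 0.4857 ≈ 0.49.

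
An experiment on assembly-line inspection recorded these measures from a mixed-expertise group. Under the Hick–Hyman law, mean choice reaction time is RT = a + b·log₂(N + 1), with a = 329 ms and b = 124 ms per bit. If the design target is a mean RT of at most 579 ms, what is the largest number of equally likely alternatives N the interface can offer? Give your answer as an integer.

3

Set 329 + 124·log₂(N + 1) ≤ 579.
log₂(N + 1) ≤ (579 − 329) / 124 = 2.0161.
N + 1 ≤ 2^2.0161 = 4.0449.
N ≤ 3.0449, so the largest integer N is 3.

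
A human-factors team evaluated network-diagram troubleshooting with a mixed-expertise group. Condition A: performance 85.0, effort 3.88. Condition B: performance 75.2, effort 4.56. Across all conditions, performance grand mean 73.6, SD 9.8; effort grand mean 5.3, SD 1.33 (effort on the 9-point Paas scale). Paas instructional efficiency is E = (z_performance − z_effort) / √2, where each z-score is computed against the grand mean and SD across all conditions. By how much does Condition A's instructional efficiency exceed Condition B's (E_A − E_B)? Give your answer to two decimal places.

1.07

Condition A: z_P = (85.0 − 73.6)/9.8 = 1.1633; z_E = (3.88 − 5.3)/1.33 = -1.0677; E_A = (1.1633 − (-1.0677))/√2 = 1.5776.
Condition B: z_P = (75.2 − 73.6)/9.8 = 0.1633; z_E = (4.56 − 5.3)/1.33 = -0.5564; E_B = (0.1633 − (-0.5564))/√2 = 0.5089.
E_A − E_B = 1.5776 − 0.5089 = 1.0687 ≈ 1.07.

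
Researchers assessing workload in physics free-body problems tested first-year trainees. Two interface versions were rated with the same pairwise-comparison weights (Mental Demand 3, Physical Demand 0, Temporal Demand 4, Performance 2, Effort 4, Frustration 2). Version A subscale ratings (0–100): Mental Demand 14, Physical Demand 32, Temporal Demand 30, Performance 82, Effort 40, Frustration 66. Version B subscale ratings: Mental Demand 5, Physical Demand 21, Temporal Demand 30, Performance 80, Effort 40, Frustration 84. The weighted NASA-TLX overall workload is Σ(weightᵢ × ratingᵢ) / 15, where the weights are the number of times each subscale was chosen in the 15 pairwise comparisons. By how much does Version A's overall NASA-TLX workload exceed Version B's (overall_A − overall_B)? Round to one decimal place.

Version A weighted sum = 3·14 + 0·32 + 4·30 + 2·82 + 4·40 + 2·66 = 42 + 0 + 120 + 164 + 160 + 132 = 618; overall_A = 618/15 = 41.2000.
Version B weighted sum = 3·5 + 0·21 + 4·30 + 2·80 + 4·40 + 2·84 = 15 + 0 + 120 + 160 + 160 + 168 = 623; overall_B = 623/15 = 41.5333.
Difference = 41.2000 − 41.5333 = -0.3333 ≈ -0.3.

-0.3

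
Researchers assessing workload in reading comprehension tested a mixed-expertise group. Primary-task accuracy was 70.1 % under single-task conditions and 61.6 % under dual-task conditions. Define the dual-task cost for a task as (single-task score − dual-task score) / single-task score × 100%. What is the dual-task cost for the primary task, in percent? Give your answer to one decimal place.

Cost = (70.1 − 61.6) / 70.1 × 100%
     = 8.5000 / 70.1 × 100% = 12.1255%.
≈ 12.1%.

12.1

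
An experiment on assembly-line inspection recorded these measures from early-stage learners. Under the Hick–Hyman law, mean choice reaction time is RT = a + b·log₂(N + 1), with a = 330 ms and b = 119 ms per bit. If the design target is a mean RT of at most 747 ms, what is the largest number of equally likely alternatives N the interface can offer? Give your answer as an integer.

10

Set 330 + 119·log₂(N + 1) ≤ 747.
log₂(N + 1) ≤ (747 − 330) / 119 = 3.5042.
N + 1 ≤ 2^3.5042 = 11.3467.
N ≤ 10.3467, so the largest integer N is 10.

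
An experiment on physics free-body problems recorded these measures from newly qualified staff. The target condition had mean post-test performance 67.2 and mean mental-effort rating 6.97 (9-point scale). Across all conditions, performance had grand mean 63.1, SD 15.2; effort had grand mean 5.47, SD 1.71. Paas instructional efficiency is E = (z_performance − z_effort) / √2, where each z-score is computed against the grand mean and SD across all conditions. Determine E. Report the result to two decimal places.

z_performance = (67.2 − 63.1) / 15.2 = 4.1000 / 15.2 = 0.2697.
z_effort = (6.97 − 5.47) / 1.71 = 1.5000 / 1.71 = 0.8772.
z_P − z_E = 0.2697 − 0.8772 = -0.6075.
E = -0.6075 / √2 = -0.6075 / 1.41421 = -0.4296 ≈ -0.43.

-0.43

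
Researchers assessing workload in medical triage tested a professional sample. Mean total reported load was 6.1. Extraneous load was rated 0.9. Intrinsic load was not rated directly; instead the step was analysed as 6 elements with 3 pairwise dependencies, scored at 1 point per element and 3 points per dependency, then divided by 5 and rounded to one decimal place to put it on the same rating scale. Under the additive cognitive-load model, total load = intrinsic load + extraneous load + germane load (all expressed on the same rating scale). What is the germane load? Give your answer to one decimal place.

Intrinsic (element-interactivity): (6 × 1 + 3 × 3) / 5 = 15 / 5 = 3.0000 → 3.0.
germane load = total − intrinsic − extraneous
             = 6.1 − 3.0 − 0.9 = 2.2.

2.2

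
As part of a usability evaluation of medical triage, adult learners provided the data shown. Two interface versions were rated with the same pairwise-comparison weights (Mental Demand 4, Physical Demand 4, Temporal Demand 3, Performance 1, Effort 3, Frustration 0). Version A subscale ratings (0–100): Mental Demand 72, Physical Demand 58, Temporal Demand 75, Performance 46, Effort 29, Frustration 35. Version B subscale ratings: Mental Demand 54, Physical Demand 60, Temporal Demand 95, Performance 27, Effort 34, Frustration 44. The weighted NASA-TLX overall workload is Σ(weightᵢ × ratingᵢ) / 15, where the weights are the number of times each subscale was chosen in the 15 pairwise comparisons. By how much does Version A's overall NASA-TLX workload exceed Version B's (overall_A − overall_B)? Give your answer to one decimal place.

Version A weighted sum = 4·72 + 4·58 + 3·75 + 1·46 + 3·29 + 0·35 = 288 + 232 + 225 + 46 + 87 + 0 = 878; overall_A = 878/15 = 58.5333.
Version B weighted sum = 4·54 + 4·60 + 3·95 + 1·27 + 3·34 + 0·44 = 216 + 240 + 285 + 27 + 102 + 0 = 870; overall_B = 870/15 = 58.0000.
Difference = 58.5333 − 58.0000 = 0.5333 ≈ 0.5.

0.5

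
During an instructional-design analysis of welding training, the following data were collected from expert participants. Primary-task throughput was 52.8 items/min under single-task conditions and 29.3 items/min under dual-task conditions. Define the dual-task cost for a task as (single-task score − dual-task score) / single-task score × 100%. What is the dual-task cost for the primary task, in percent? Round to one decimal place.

Cost = (52.8 − 29.3) / 52.8 × 100%
     = 23.5000 / 52.8 × 100% = 44.5076%.
≈ 44.5%.

44.5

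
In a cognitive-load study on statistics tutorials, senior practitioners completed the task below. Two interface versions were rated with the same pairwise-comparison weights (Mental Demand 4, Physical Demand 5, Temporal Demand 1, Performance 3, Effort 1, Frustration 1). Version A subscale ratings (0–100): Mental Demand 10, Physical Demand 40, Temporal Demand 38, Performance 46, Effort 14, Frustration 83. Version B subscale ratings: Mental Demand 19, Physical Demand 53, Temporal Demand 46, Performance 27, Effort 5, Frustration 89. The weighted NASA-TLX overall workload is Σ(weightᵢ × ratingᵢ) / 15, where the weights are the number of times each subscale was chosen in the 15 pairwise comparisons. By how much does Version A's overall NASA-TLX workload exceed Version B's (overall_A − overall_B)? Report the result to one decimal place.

Version A weighted sum = 4·10 + 5·40 + 1·38 + 3·46 + 1·14 + 1·83 = 40 + 200 + 38 + 138 + 14 + 83 = 513; overall_A = 513/15 = 34.2000.
Version B weighted sum = 4·19 + 5·53 + 1·46 + 3·27 + 1·5 + 1·89 = 76 + 265 + 46 + 81 + 5 + 89 = 562; overall_B = 562/15 = 37.4667.
Difference = 34.2000 − 37.4667 = -3.2667 ≈ -3.3.

-3.3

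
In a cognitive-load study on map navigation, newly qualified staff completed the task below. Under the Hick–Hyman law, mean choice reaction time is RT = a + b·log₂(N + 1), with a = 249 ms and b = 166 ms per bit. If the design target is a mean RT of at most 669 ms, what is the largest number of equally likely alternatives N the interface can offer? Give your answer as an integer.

4

Set 249 + 166·log₂(N + 1) ≤ 669.
log₂(N + 1) ≤ (669 − 249) / 166 = 2.5301.
N + 1 ≤ 2^2.5301 = 5.7761.
N ≤ 4.7761, so the largest integer N is 4.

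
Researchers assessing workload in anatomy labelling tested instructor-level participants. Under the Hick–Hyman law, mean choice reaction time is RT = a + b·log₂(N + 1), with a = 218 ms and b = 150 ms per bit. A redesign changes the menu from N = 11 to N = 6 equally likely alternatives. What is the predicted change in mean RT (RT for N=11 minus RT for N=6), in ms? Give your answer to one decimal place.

116.6

RT(11) = 218 + 150·log₂(12) = 218 + 150·3.5850 = 755.7500 ms.
RT(6) = 218 + 150·log₂(7) = 218 + 150·2.8074 = 639.1100 ms.
Difference = 755.7500 − 639.1100 = 116.6400 ≈ 116.6 ms.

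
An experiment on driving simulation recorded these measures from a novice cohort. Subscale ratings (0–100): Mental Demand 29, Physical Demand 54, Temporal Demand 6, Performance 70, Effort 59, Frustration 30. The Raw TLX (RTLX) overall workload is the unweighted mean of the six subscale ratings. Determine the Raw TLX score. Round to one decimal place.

Sum of ratings = 29 + 54 + 6 + 70 + 59 + 30 = 248.
RTLX = 248 / 6 = 41.3333 ≈ 41.3.

41.3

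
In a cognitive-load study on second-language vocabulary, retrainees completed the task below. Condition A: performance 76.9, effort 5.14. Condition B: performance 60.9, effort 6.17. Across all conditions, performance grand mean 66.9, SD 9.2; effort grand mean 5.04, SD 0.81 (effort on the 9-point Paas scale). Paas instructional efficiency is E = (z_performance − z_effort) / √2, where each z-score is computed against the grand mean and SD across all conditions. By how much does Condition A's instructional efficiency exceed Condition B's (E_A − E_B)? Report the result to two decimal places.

2.13

Condition A: z_P = (76.9 − 66.9)/9.2 = 1.0870; z_E = (5.14 − 5.04)/0.81 = 0.1235; E_A = (1.0870 − 0.1235)/√2 = 0.6813.
Condition B: z_P = (60.9 − 66.9)/9.2 = -0.6522; z_E = (6.17 − 5.04)/0.81 = 1.3951; E_B = (-0.6522 − 1.3951)/√2 = -1.4477.
E_A − E_B = 0.6813 − (-1.4477) = 2.1290 ≈ 2.13.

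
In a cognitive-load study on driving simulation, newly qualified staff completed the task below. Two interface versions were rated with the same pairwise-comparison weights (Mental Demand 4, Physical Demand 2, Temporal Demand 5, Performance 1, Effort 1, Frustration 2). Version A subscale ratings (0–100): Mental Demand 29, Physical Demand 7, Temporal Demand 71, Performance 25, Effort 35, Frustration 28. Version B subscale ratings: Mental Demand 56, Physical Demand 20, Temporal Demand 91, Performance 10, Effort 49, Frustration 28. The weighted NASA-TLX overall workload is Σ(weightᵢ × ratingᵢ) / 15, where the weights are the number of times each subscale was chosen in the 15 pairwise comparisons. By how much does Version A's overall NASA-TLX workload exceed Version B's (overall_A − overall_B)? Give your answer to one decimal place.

Version A weighted sum = 4·29 + 2·7 + 5·71 + 1·25 + 1·35 + 2·28 = 116 + 14 + 355 + 25 + 35 + 56 = 601; overall_A = 601/15 = 40.0667.
Version B weighted sum = 4·56 + 2·20 + 5·91 + 1·10 + 1·49 + 2·28 = 224 + 40 + 455 + 10 + 49 + 56 = 834; overall_B = 834/15 = 55.6000.
Difference = 40.0667 − 55.6000 = -15.5333 ≈ -15.5.

-15.5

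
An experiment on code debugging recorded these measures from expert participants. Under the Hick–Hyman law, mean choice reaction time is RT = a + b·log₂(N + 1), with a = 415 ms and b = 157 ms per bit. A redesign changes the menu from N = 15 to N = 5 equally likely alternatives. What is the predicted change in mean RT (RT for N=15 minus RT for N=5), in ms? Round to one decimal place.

222.2

RT(15) = 415 + 157·log₂(16) = 415 + 157·4.0000 = 1043.0000 ms.
RT(5) = 415 + 157·log₂(6) = 415 + 157·2.5850 = 820.8450 ms.
Difference = 1043.0000 − 820.8450 = 222.1550 ≈ 222.2 ms.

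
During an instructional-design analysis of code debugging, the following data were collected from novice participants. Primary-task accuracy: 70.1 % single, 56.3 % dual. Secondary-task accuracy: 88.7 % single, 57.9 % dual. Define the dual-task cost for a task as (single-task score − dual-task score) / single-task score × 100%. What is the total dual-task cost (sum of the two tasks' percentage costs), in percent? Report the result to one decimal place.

54.4

Primary cost = (70.1 − 56.3) / 70.1 × 100% = 19.6862%.
Secondary cost = (88.7 − 57.9) / 88.7 × 100% = 34.7238%.
Total = 19.6862% + 34.7238% = 54.4100% ≈ 54.4%.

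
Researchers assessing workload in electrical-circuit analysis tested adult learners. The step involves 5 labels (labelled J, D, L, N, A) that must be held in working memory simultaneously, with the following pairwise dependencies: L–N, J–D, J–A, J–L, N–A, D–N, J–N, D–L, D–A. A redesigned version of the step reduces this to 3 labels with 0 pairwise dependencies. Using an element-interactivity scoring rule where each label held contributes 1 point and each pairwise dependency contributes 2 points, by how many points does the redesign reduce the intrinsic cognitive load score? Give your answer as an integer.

20

Original: 5 × 1 + 9 × 2 = 5 + 18 = 23.
Redesigned: 3 × 1 + 0 × 2 = 3 + 0 = 3.
Reduction = 23 − 3 = 20.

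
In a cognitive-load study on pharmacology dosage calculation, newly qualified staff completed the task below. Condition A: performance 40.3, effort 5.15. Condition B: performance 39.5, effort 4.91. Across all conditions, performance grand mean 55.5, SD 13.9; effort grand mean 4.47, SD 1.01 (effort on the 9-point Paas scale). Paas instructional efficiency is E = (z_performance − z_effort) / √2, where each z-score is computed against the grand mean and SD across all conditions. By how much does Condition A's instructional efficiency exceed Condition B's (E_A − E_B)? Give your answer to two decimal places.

Condition A: z_P = (40.3 − 55.5)/13.9 = -1.0935; z_E = (5.15 − 4.47)/1.01 = 0.6733; E_A = (-1.0935 − 0.6733)/√2 = -1.2493.
Condition B: z_P = (39.5 − 55.5)/13.9 = -1.1511; z_E = (4.91 − 4.47)/1.01 = 0.4356; E_B = (-1.1511 − 0.4356)/√2 = -1.1220.
E_A − E_B = -1.2493 − (-1.1220) = -0.1273 ≈ -0.13.

-0.13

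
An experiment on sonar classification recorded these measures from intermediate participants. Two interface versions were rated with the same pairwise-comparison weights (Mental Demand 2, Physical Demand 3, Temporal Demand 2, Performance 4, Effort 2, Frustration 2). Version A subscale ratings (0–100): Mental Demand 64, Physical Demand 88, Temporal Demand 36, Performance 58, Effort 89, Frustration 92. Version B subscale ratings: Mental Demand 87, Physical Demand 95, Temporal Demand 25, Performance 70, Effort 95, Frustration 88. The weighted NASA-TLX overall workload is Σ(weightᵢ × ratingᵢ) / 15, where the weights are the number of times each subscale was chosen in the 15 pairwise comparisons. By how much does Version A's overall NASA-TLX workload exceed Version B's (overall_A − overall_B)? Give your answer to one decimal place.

-6.5

Version A weighted sum = 2·64 + 3·88 + 2·36 + 4·58 + 2·89 + 2·92 = 128 + 264 + 72 + 232 + 178 + 184 = 1058; overall_A = 1058/15 = 70.5333.
Version B weighted sum = 2·87 + 3·95 + 2·25 + 4·70 + 2·95 + 2·88 = 174 + 285 + 50 + 280 + 190 + 176 = 1155; overall_B = 1155/15 = 77.0000.
Difference = 70.5333 − 77.0000 = -6.4667 ≈ -6.5.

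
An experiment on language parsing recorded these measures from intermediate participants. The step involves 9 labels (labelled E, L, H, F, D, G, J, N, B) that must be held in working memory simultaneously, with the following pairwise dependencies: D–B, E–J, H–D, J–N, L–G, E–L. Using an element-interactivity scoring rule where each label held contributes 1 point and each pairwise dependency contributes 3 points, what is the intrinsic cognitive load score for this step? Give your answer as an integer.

27

Count of labels held simultaneously: 9.
Count of pairwise dependencies listed: 6.
Element contribution: 9 × 1 = 9.
Interaction contribution: 6 × 3 = 18.
Intrinsic load = 9 + 18 = 27.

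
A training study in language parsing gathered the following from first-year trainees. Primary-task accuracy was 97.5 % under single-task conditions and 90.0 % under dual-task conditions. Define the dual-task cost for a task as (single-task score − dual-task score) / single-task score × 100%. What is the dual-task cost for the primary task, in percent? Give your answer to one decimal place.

7.7

Cost = (97.5 − 90.0) / 97.5 × 100%
     = 7.5000 / 97.5 × 100% = 7.6923%.
≈ 7.7%.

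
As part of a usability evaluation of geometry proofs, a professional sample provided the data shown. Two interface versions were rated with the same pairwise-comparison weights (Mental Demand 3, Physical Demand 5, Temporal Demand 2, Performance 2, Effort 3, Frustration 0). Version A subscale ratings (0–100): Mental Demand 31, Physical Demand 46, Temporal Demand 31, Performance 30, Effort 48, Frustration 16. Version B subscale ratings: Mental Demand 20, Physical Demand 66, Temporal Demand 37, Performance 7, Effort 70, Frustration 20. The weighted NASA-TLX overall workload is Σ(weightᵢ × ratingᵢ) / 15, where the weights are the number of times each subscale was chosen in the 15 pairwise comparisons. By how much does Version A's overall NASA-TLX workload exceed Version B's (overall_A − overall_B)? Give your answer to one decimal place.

Version A weighted sum = 3·31 + 5·46 + 2·31 + 2·30 + 3·48 + 0·16 = 93 + 230 + 62 + 60 + 144 + 0 = 589; overall_A = 589/15 = 39.2667.
Version B weighted sum = 3·20 + 5·66 + 2·37 + 2·7 + 3·70 + 0·20 = 60 + 330 + 74 + 14 + 210 + 0 = 688; overall_B = 688/15 = 45.8667.
Difference = 39.2667 − 45.8667 = -6.6000 ≈ -6.6.

-6.6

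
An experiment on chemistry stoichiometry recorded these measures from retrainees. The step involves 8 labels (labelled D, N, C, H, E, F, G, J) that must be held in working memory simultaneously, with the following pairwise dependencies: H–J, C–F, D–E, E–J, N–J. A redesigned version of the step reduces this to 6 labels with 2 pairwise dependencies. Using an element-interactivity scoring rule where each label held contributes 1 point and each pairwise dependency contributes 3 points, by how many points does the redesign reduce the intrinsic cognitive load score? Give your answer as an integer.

11

Original: 8 × 1 + 5 × 3 = 8 + 15 = 23.
Redesigned: 6 × 1 + 2 × 3 = 6 + 6 = 12.
Reduction = 23 − 12 = 11.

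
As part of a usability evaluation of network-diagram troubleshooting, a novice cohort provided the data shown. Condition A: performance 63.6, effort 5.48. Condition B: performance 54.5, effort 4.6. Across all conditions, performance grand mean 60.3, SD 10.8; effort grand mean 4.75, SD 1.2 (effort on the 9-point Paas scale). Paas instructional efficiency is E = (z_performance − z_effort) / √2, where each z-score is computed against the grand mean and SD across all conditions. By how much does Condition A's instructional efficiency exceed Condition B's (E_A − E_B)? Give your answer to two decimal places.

0.08

Condition A: z_P = (63.6 − 60.3)/10.8 = 0.3056; z_E = (5.48 − 4.75)/1.2 = 0.6083; E_A = (0.3056 − 0.6083)/√2 = -0.2140.
Condition B: z_P = (54.5 − 60.3)/10.8 = -0.5370; z_E = (4.6 − 4.75)/1.2 = -0.1250; E_B = (-0.5370 − (-0.1250))/√2 = -0.2913.
E_A − E_B = -0.2140 − (-0.2913) = 0.0773 ≈ 0.08.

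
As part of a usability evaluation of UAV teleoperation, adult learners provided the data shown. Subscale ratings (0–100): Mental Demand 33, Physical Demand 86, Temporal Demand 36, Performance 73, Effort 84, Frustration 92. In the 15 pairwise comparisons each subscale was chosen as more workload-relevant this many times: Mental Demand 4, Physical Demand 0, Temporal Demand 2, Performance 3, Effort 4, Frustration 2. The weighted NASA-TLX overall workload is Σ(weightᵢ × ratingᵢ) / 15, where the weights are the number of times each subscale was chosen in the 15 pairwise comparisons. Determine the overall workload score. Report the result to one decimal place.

62.9

The tallies are the weights (they sum to 15).
Weighted sum = 4·33 + 0·86 + 2·36 + 3·73 + 4·84 + 2·92
            = 132 + 0 + 72 + 219 + 336 + 184 = 943.
Overall workload = 943 / 15 = 62.8667 ≈ 62.9.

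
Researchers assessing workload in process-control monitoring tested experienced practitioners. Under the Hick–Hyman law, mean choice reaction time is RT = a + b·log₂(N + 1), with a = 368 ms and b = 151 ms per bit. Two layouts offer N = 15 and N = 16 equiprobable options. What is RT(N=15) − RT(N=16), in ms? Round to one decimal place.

-13.2

RT(15) = 368 + 151·log₂(16) = 368 + 151·4.0000 = 972.0000 ms.
RT(16) = 368 + 151·log₂(17) = 368 + 151·4.0875 = 985.2125 ms.
Difference = 972.0000 − 985.2125 = -13.2125 ≈ -13.2 ms.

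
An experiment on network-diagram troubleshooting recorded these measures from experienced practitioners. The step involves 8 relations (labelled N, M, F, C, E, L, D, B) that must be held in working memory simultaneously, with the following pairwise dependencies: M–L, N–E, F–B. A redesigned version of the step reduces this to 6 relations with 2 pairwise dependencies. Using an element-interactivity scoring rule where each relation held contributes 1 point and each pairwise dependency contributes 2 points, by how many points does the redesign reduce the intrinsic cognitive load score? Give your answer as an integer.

Original: 8 × 1 + 3 × 2 = 8 + 6 = 14.
Redesigned: 6 × 1 + 2 × 2 = 6 + 4 = 10.
Reduction = 14 − 10 = 4.

4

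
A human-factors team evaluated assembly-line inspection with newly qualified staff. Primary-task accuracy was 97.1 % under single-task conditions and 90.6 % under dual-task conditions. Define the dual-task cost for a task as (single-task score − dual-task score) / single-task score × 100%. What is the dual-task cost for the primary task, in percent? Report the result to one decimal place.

6.7

Cost = (97.1 − 90.6) / 97.1 × 100%
     = 6.5000 / 97.1 × 100% = 6.6941%.
≈ 6.7%.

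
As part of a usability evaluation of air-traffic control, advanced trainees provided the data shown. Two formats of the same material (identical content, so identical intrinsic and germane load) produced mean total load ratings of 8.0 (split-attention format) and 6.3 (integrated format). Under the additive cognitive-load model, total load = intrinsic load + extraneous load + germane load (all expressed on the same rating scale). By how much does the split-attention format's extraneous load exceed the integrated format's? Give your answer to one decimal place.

1.7

Intrinsic and germane load are equal across formats, so the difference in total load equals the difference in extraneous load.
Extraneous-load difference = 8.0 − 6.3 = 1.7.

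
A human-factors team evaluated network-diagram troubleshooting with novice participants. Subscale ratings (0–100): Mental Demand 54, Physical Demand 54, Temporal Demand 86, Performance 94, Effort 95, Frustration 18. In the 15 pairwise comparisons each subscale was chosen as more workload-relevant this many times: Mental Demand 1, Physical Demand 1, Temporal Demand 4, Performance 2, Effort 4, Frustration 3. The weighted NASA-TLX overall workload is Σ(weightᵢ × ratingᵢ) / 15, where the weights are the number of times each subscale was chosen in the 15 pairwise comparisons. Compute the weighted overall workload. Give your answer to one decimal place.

The tallies are the weights (they sum to 15).
Weighted sum = 1·54 + 1·54 + 4·86 + 2·94 + 4·95 + 3·18
            = 54 + 54 + 344 + 188 + 380 + 54 = 1074.
Overall workload = 1074 / 15 = 71.6000 ≈ 71.6.

71.6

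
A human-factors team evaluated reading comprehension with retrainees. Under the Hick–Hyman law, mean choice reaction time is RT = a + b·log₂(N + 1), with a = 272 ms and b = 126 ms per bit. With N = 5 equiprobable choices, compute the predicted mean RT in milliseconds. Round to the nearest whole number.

598

log₂(5 + 1) = log₂(6) = 2.5850.
RT = 272 + 126 × 2.5850 = 272 + 325.7100 = 597.7100 ms.
≈ 598 ms.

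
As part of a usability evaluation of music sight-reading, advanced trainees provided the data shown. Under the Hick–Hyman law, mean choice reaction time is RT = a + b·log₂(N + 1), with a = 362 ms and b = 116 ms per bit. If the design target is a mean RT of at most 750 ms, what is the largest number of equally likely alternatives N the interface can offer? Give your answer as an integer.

Set 362 + 116·log₂(N + 1) ≤ 750.
log₂(N + 1) ≤ (750 − 362) / 116 = 3.3448.
N + 1 ≤ 2^3.3448 = 10.1598.
N ≤ 9.1598, so the largest integer N is 9.

9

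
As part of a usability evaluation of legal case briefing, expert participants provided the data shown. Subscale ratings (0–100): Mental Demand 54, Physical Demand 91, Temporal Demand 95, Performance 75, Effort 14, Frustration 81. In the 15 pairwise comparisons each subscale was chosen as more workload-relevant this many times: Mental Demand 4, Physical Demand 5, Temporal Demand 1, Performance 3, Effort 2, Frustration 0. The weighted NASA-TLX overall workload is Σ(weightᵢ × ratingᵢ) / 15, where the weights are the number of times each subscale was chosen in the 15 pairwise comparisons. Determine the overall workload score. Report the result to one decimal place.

The tallies are the weights (they sum to 15).
Weighted sum = 4·54 + 5·91 + 1·95 + 3·75 + 2·14 + 0·81
            = 216 + 455 + 95 + 225 + 28 + 0 = 1019.
Overall workload = 1019 / 15 = 67.9333 ≈ 67.9.

67.9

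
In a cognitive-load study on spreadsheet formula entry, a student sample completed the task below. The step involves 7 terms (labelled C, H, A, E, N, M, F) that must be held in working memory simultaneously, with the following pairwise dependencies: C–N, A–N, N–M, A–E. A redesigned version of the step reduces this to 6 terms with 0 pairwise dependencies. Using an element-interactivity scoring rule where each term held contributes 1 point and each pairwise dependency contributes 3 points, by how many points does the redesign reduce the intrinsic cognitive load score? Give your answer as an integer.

Original: 7 × 1 + 4 × 3 = 7 + 12 = 19.
Redesigned: 6 × 1 + 0 × 3 = 6 + 0 = 6.
Reduction = 19 − 6 = 13.

13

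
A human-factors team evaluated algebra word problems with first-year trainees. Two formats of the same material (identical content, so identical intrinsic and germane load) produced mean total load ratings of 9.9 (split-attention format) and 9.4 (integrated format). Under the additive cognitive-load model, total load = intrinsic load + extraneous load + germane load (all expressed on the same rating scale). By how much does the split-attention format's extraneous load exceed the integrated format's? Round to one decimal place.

Intrinsic and germane load are equal across formats, so the difference in total load equals the difference in extraneous load.
Extraneous-load difference = 9.9 − 9.4 = 0.5.

0.5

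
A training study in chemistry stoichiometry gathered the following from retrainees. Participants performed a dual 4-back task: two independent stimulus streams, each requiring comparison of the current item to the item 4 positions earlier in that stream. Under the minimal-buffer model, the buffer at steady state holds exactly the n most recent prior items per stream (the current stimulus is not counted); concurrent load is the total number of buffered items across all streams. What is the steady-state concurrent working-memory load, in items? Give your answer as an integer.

Each stream's buffer holds its 4 most recent prior items.
Two independent streams: 2 × 4 = 8 buffered items at steady state.

8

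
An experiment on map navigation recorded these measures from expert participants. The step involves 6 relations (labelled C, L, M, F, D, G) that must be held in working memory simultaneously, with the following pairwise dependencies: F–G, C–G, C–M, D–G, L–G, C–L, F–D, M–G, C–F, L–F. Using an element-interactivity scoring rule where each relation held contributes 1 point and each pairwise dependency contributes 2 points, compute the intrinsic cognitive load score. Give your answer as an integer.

26

Count of relations held simultaneously: 6.
Count of pairwise dependencies listed: 10.
Element contribution: 6 × 1 = 6.
Interaction contribution: 10 × 2 = 20.
Intrinsic load = 6 + 20 = 26.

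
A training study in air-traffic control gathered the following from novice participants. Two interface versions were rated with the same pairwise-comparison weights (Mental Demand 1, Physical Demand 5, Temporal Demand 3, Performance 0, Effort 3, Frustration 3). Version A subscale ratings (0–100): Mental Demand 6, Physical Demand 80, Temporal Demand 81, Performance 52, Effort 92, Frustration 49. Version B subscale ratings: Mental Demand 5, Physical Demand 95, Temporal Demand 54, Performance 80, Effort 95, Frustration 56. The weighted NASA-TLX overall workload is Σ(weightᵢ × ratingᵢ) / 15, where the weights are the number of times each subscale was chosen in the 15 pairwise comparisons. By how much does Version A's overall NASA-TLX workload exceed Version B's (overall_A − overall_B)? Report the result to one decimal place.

-1.5

Version A weighted sum = 1·6 + 5·80 + 3·81 + 0·52 + 3·92 + 3·49 = 6 + 400 + 243 + 0 + 276 + 147 = 1072; overall_A = 1072/15 = 71.4667.
Version B weighted sum = 1·5 + 5·95 + 3·54 + 0·80 + 3·95 + 3·56 = 5 + 475 + 162 + 0 + 285 + 168 = 1095; overall_B = 1095/15 = 73.0000.
Difference = 71.4667 − 73.0000 = -1.5333 ≈ -1.5.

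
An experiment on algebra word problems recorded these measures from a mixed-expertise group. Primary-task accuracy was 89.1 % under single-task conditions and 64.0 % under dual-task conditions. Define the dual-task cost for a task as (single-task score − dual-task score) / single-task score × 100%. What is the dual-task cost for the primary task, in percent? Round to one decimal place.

28.2

Cost = (89.1 − 64.0) / 89.1 × 100%
     = 25.1000 / 89.1 × 100% = 28.1706%.
≈ 28.2%.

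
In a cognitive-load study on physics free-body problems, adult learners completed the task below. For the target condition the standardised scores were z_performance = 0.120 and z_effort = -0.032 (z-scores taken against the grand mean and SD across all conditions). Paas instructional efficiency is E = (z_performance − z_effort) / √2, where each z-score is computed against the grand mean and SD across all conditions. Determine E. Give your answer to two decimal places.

0.11

z_P − z_E = 0.120 − (-0.032) = 0.1520.
E = 0.1520 / √2 = 0.1520 / 1.41421 = 0.1075 ≈ 0.11.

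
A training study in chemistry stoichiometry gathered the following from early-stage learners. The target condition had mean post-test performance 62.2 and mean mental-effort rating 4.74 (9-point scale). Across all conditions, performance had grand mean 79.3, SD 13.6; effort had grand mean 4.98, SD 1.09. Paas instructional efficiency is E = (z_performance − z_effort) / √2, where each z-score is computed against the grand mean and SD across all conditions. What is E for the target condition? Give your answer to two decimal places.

z_performance = (62.2 − 79.3) / 13.6 = -17.1000 / 13.6 = -1.2574.
z_effort = (4.74 − 4.98) / 1.09 = -0.2400 / 1.09 = -0.2202.
z_P − z_E = -1.2574 − (-0.2202) = -1.0372.
E = -1.0372 / √2 = -1.0372 / 1.41421 = -0.7334 ≈ -0.73.

-0.73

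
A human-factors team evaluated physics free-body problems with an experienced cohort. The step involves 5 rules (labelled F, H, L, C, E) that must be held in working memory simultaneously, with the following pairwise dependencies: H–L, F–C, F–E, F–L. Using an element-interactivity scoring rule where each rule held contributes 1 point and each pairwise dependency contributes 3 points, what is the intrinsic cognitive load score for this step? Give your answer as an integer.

17

Count of rules held simultaneously: 5.
Count of pairwise dependencies listed: 4.
Element contribution: 5 × 1 = 5.
Interaction contribution: 4 × 3 = 12.
Intrinsic load = 5 + 12 = 17.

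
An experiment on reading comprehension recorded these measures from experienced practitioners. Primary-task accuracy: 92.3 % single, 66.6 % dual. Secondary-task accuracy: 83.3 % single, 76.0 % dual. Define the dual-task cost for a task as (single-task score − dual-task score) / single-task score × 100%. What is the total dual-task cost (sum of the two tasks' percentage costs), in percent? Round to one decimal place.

Primary cost = (92.3 − 66.6) / 92.3 × 100% = 27.8440%.
Secondary cost = (83.3 − 76.0) / 83.3 × 100% = 8.7635%.
Total = 27.8440% + 8.7635% = 36.6075% ≈ 36.6%.

36.6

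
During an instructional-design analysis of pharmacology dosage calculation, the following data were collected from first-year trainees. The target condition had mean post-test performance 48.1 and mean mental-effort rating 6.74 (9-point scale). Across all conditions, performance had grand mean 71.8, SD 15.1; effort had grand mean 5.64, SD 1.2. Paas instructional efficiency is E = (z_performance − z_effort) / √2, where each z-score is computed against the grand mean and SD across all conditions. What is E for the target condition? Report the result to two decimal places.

-1.76

z_performance = (48.1 − 71.8) / 15.1 = -23.7000 / 15.1 = -1.5695.
z_effort = (6.74 − 5.64) / 1.2 = 1.1000 / 1.2 = 0.9167.
z_P − z_E = -1.5695 − 0.9167 = -2.4862.
E = -2.4862 / √2 = -2.4862 / 1.41421 = -1.7580 ≈ -1.76.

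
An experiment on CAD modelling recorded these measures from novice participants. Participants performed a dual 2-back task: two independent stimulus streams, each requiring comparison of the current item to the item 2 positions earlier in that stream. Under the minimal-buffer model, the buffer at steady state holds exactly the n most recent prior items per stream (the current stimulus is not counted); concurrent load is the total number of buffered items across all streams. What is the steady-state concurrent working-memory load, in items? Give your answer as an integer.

4

Each stream's buffer holds its 2 most recent prior items.
Two independent streams: 2 × 2 = 4 buffered items at steady state.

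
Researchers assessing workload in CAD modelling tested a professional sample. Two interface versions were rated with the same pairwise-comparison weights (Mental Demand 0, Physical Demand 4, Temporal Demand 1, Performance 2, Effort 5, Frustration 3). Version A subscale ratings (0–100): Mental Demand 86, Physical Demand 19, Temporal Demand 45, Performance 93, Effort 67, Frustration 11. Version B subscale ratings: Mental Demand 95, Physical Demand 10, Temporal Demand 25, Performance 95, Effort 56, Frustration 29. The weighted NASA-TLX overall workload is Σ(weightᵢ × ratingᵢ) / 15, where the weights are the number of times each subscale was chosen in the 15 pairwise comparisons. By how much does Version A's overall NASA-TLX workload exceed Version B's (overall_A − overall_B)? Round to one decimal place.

3.5

Version A weighted sum = 0·86 + 4·19 + 1·45 + 2·93 + 5·67 + 3·11 = 0 + 76 + 45 + 186 + 335 + 33 = 675; overall_A = 675/15 = 45.0000.
Version B weighted sum = 0·95 + 4·10 + 1·25 + 2·95 + 5·56 + 3·29 = 0 + 40 + 25 + 190 + 280 + 87 = 622; overall_B = 622/15 = 41.4667.
Difference = 45.0000 − 41.4667 = 3.5333 ≈ 3.5.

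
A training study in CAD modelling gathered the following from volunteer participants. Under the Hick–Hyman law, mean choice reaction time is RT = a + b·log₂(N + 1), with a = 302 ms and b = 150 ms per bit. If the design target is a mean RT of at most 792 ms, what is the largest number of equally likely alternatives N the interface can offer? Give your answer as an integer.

Set 302 + 150·log₂(N + 1) ≤ 792.
log₂(N + 1) ≤ (792 − 302) / 150 = 3.2667.
N + 1 ≤ 2^3.2667 = 9.6244.
N ≤ 8.6244, so the largest integer N is 8.

8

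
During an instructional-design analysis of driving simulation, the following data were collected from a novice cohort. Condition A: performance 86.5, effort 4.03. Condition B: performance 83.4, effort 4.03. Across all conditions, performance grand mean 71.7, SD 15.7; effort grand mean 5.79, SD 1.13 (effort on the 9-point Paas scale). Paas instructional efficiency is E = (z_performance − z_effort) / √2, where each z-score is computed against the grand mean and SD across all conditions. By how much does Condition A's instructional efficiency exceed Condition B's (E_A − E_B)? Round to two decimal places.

0.14

Condition A: z_P = (86.5 − 71.7)/15.7 = 0.9427; z_E = (4.03 − 5.79)/1.13 = -1.5575; E_A = (0.9427 − (-1.5575))/√2 = 1.7679.
Condition B: z_P = (83.4 − 71.7)/15.7 = 0.7452; z_E = (4.03 − 5.79)/1.13 = -1.5575; E_B = (0.7452 − (-1.5575))/√2 = 1.6283.
E_A − E_B = 1.7679 − 1.6283 = 0.1396 ≈ 0.14.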